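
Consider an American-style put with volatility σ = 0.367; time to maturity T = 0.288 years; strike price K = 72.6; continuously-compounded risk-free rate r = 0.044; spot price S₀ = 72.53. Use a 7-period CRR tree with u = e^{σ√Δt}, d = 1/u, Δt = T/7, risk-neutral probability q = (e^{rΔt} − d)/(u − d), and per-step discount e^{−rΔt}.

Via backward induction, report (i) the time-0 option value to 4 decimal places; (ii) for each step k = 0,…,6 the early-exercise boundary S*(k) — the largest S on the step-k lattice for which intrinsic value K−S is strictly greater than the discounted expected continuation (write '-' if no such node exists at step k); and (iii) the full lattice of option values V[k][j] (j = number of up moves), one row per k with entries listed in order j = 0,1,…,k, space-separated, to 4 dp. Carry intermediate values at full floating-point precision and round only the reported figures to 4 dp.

Δt=0.04114, u=1.07728, d=0.92826, q=0.49356, disc=e^(-rΔt)=0.99819
k=7 terminal: V=max(K-S,0) → 29.5263 22.6114 14.5864 5.2732 0.0000 0.0000 0.0000 0.0000
k=6: j=0 S=46.4025 intr=26.1975 cont=26.0662 V=26.1975[EX]; j=1 S=53.8518 intr=18.7482 cont=18.6169 V=18.7482[EX]; j=2 S=62.4970 intr=10.1030 cont=9.9717 V=10.1030[EX]; j=3 S=72.5300 intr=0.0700 cont=2.6657 V=2.6657[hold]; j=4 S=84.1737 intr=0.0000 cont=0.0000 V=0.0000[hold]; j=5 S=97.6867 intr=0.0000 cont=0.0000 V=0.0000[hold]; j=6 S=113.3689 intr=0.0000 cont=0.0000 V=0.0000[hold]  S*(6)=62.4970
k=5: j=0 S=49.9886 intr=22.6114 cont=22.4801 V=22.6114[EX]; j=1 S=58.0136 intr=14.5864 cont=14.4551 V=14.5864[EX]; j=2 S=67.3268 intr=5.2732 cont=6.4207 V=6.4207[hold]; j=3 S=78.1353 intr=0.0000 cont=1.3476 V=1.3476[hold]; j=4 S=90.6788 intr=0.0000 cont=0.0000 V=0.0000[hold]; j=5 S=105.2361 intr=0.0000 cont=0.0000 V=0.0000[hold]  S*(5)=58.0136
k=4: j=0 S=53.8518 intr=18.7482 cont=18.6169 V=18.7482[EX]; j=1 S=62.4970 intr=10.1030 cont=10.5371 V=10.5371[hold]; j=2 S=72.5300 intr=0.0700 cont=3.9097 V=3.9097[hold]; j=3 S=84.1737 intr=0.0000 cont=0.6812 V=0.6812[hold]; j=4 S=97.6867 intr=0.0000 cont=0.0000 V=0.0000[hold]  S*(4)=53.8518
k=3: j=0 S=58.0136 intr=14.5864 cont=14.6690 V=14.6690[hold]; j=1 S=67.3268 intr=5.2732 cont=7.2530 V=7.2530[hold]; j=2 S=78.1353 intr=0.0000 cont=2.3121 V=2.3121[hold]; j=3 S=90.6788 intr=0.0000 cont=0.3444 V=0.3444[hold]  S*(3)=-
k=2: j=0 S=62.4970 intr=10.1030 cont=10.9888 V=10.9888[hold]; j=1 S=72.5300 intr=0.0700 cont=4.8057 V=4.8057[hold]; j=2 S=84.1737 intr=0.0000 cont=1.3385 V=1.3385[hold]  S*(2)=-
k=1: j=0 S=67.3268 intr=5.2732 cont=7.9227 V=7.9227[hold]; j=1 S=78.1353 intr=0.0000 cont=3.0888 V=3.0888[hold]  S*(1)=-
k=0: j=0 S=72.5300 intr=0.0700 cont=5.5269 V=5.5269[hold]  S*(0)=-

price = 5.5269
boundary = - - - - 53.8518 58.0136 62.4970
tree:
5.5269
7.9227 3.0888
10.9888 4.8057 1.3385
14.6690 7.2530 2.3121 0.3444
18.7482 10.5371 3.9097 0.6812 0.0000
22.6114 14.5864 6.4207 1.3476 0.0000 0.0000
26.1975 18.7482 10.1030 2.6657 0.0000 0.0000 0.0000
29.5263 22.6114 14.5864 5.2732 0.0000 0.0000 0.0000 0.0000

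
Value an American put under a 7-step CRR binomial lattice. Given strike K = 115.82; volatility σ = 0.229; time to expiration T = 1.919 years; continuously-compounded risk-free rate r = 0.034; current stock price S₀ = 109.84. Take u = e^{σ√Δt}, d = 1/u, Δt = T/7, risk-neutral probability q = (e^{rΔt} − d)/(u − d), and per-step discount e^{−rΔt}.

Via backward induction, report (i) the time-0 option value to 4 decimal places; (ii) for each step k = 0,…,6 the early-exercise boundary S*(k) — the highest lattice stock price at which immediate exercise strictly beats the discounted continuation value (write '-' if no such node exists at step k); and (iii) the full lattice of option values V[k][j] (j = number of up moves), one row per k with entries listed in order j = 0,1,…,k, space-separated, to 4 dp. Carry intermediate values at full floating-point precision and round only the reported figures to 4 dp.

price = 14.3107
boundary = - - 86.4203 76.6555 86.4203 76.6555 86.4203
tree:
14.3107
20.8873 8.2305
29.3997 13.0607 3.7229
39.1645 20.0222 6.5861 1.0296
47.8260 29.3997 11.3452 2.1167 0.0000
55.5088 39.1645 18.8122 4.3515 0.0000 0.0000
62.3235 47.8260 29.3997 8.9459 0.0000 0.0000 0.0000
68.3681 55.5088 39.1645 18.3910 0.0000 0.0000 0.0000 0.0000

Δt=0.27414, u=1.12739, d=0.88701, q=0.50902, disc=e^(-rΔt)=0.99072
k=7 terminal: V=max(K-S,0) → 68.3681 55.5088 39.1645 18.3910 0.0000 0.0000 0.0000 0.0000
k=6: j=0 S=53.4965 intr=62.3235 cont=61.2489 V=62.3235[EX]; j=1 S=67.9940 intr=47.8260 cont=46.7515 V=47.8260[EX]; j=2 S=86.4203 intr=29.3997 cont=28.3252 V=29.3997[EX]; j=3 S=109.8400 intr=5.9800 cont=8.9459 V=8.9459[hold]; j=4 S=139.6065 intr=0.0000 cont=0.0000 V=0.0000[hold]; j=5 S=177.4396 intr=0.0000 cont=0.0000 V=0.0000[hold]; j=6 S=225.5254 intr=0.0000 cont=0.0000 V=0.0000[hold]  S*(6)=86.4203
k=5: j=0 S=60.3112 intr=55.5088 cont=54.4343 V=55.5088[EX]; j=1 S=76.6555 intr=39.1645 cont=38.0900 V=39.1645[EX]; j=2 S=97.4290 intr=18.3910 cont=18.8122 V=18.8122[hold]; j=3 S=123.8320 intr=0.0000 cont=4.3515 V=4.3515[hold]; j=4 S=157.3903 intr=0.0000 cont=0.0000 V=0.0000[hold]; j=5 S=200.0428 intr=0.0000 cont=0.0000 V=0.0000[hold]  S*(5)=76.6555
k=4: j=0 S=67.9940 intr=47.8260 cont=46.7515 V=47.8260[EX]; j=1 S=86.4203 intr=29.3997 cont=28.5376 V=29.3997[EX]; j=2 S=109.8400 intr=5.9800 cont=11.3452 V=11.3452[hold]; j=3 S=139.6065 intr=0.0000 cont=2.1167 V=2.1167[hold]; j=4 S=177.4396 intr=0.0000 cont=0.0000 V=0.0000[hold]  S*(4)=86.4203
k=3: j=0 S=76.6555 intr=39.1645 cont=38.0900 V=39.1645[EX]; j=1 S=97.4290 intr=18.3910 cont=20.0222 V=20.0222[hold]; j=2 S=123.8320 intr=0.0000 cont=6.5861 V=6.5861[hold]; j=3 S=157.3903 intr=0.0000 cont=1.0296 V=1.0296[hold]  S*(3)=76.6555
k=2: j=0 S=86.4203 intr=29.3997 cont=29.1478 V=29.3997[EX]; j=1 S=109.8400 intr=5.9800 cont=13.0607 V=13.0607[hold]; j=2 S=139.6065 intr=0.0000 cont=3.7229 V=3.7229[hold]  S*(2)=86.4203
k=1: j=0 S=97.4290 intr=18.3910 cont=20.8873 V=20.8873[hold]; j=1 S=123.8320 intr=0.0000 cont=8.2305 V=8.2305[hold]  S*(1)=-
k=0: j=0 S=109.8400 intr=5.9800 cont=14.3107 V=14.3107[hold]  S*(0)=-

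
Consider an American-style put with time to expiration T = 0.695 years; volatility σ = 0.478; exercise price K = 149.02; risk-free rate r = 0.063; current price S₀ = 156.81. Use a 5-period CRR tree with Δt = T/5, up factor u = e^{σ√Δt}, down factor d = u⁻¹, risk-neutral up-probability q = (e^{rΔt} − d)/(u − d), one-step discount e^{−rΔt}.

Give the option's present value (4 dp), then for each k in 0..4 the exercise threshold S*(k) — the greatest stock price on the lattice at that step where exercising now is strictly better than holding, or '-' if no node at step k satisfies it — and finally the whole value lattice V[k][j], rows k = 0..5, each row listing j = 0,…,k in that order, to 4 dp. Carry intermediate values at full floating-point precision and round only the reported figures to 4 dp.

price = 18.8000
boundary = - - - 91.8724 109.7947
tree:
18.8000
28.3079 8.8488
41.1508 14.9195 2.4373
57.1476 24.5825 4.7293 0.0000
72.1443 39.2253 9.1768 0.0000 0.0000
84.6931 57.1476 17.8068 0.0000 0.0000 0.0000

Δt=0.13900, u=1.19508, d=0.83677, q=0.48011, disc=e^(-rΔt)=0.99128
k=5 terminal: V=max(K-S,0) → 84.6931 57.1476 17.8068 0.0000 0.0000 0.0000
k=4: j=0 S=76.8757 intr=72.1443 cont=70.8450 V=72.1443[EX]; j=1 S=109.7947 intr=39.2253 cont=37.9260 V=39.2253[EX]; j=2 S=156.8100 intr=0.0000 cont=9.1768 V=9.1768[hold]; j=3 S=223.9578 intr=0.0000 cont=0.0000 V=0.0000[hold]; j=4 S=319.8590 intr=0.0000 cont=0.0000 V=0.0000[hold]  S*(4)=109.7947
k=3: j=0 S=91.8724 intr=57.1476 cont=55.8483 V=57.1476[EX]; j=1 S=131.2132 intr=17.8068 cont=24.5825 V=24.5825[hold]; j=2 S=187.4002 intr=0.0000 cont=4.7293 V=4.7293[hold]; j=3 S=267.6470 intr=0.0000 cont=0.0000 V=0.0000[hold]  S*(3)=91.8724
k=2: j=0 S=109.7947 intr=39.2253 cont=41.1508 V=41.1508[hold]; j=1 S=156.8100 intr=0.0000 cont=14.9195 V=14.9195[hold]; j=2 S=223.9578 intr=0.0000 cont=2.4373 V=2.4373[hold]  S*(2)=-
k=1: j=0 S=131.2132 intr=17.8068 cont=28.3079 V=28.3079[hold]; j=1 S=187.4002 intr=0.0000 cont=8.8488 V=8.8488[hold]  S*(1)=-
k=0: j=0 S=156.8100 intr=0.0000 cont=18.8000 V=18.8000[hold]  S*(0)=-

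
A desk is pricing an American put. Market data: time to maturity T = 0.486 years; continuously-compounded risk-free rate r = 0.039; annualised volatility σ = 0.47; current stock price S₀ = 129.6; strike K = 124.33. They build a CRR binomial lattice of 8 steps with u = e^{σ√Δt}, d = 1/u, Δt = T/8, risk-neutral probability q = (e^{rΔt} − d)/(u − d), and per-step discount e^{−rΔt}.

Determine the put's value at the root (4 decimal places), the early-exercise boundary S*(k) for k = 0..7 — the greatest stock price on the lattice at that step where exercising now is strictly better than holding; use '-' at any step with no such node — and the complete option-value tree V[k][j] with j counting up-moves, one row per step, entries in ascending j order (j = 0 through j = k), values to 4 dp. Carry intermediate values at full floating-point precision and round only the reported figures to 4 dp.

price = 13.0517
boundary = - - - - 81.5388 72.6197 81.5388 91.5534
tree:
13.0517
18.4746 7.2713
25.3620 11.1428 3.1347
33.6078 16.6000 5.3161 0.7991
42.7912 23.8759 8.8402 1.5441 0.0000
51.7103 32.8566 14.3144 2.9839 0.0000 0.0000
59.6538 42.7912 22.3114 5.7661 0.0000 0.0000 0.0000
66.7284 51.7103 32.7766 11.1425 0.0000 0.0000 0.0000 0.0000
73.0292 59.6538 42.7912 21.5320 0.0000 0.0000 0.0000 0.0000 0.0000

Δt=0.06075  u=1.12282  d=0.89061  q=0.48129  discount=0.99763
step 8 (expiry): payoffs max(K−S,0) = 73.0292 59.6538 42.7912 21.5320 0.0000 0.0000 0.0000 0.0000 0.0000
step 7: (k=7,j=0): S=57.6016, (K−S)⁺=66.7284, hold=66.4342 ⇒ V=66.7284 exercise | (k=7,j=1): S=72.6197, (K−S)⁺=51.7103, hold=51.4161 ⇒ V=51.7103 exercise | (k=7,j=2): S=91.5534, (K−S)⁺=32.7766, hold=32.4823 ⇒ V=32.7766 exercise | (k=7,j=3): S=115.4237, (K−S)⁺=8.9063, hold=11.1425 ⇒ V=11.1425 continue | (k=7,j=4): S=145.5175, (K−S)⁺=0.0000, hold=0.0000 ⇒ V=0.0000 continue | (k=7,j=5): S=183.4574, (K−S)⁺=0.0000, hold=0.0000 ⇒ V=0.0000 continue | (k=7,j=6): S=231.2893, (K−S)⁺=0.0000, hold=0.0000 ⇒ V=0.0000 continue | (k=7,j=7): S=291.5921, (K−S)⁺=0.0000, hold=0.0000 ⇒ V=0.0000 continue  boundary S*=91.5534
step 6: (k=6,j=0): S=64.6762, (K−S)⁺=59.6538, hold=59.3596 ⇒ V=59.6538 exercise | (k=6,j=1): S=81.5388, (K−S)⁺=42.7912, hold=42.4969 ⇒ V=42.7912 exercise | (k=6,j=2): S=102.7980, (K−S)⁺=21.5320, hold=22.3114 ⇒ V=22.3114 continue | (k=6,j=3): S=129.6000, (K−S)⁺=0.0000, hold=5.7661 ⇒ V=5.7661 continue | (k=6,j=4): S=163.3899, (K−S)⁺=0.0000, hold=0.0000 ⇒ V=0.0000 continue | (k=6,j=5): S=205.9897, (K−S)⁺=0.0000, hold=0.0000 ⇒ V=0.0000 continue | (k=6,j=6): S=259.6963, (K−S)⁺=0.0000, hold=0.0000 ⇒ V=0.0000 continue  boundary S*=81.5388
step 5: (k=5,j=0): S=72.6197, (K−S)⁺=51.7103, hold=51.4161 ⇒ V=51.7103 exercise | (k=5,j=1): S=91.5534, (K−S)⁺=32.7766, hold=32.8566 ⇒ V=32.8566 continue | (k=5,j=2): S=115.4237, (K−S)⁺=8.9063, hold=14.3144 ⇒ V=14.3144 continue | (k=5,j=3): S=145.5175, (K−S)⁺=0.0000, hold=2.9839 ⇒ V=2.9839 continue | (k=5,j=4): S=183.4574, (K−S)⁺=0.0000, hold=0.0000 ⇒ V=0.0000 continue | (k=5,j=5): S=231.2893, (K−S)⁺=0.0000, hold=0.0000 ⇒ V=0.0000 continue  boundary S*=72.6197
step 4: (k=4,j=0): S=81.5388, (K−S)⁺=42.7912, hold=42.5354 ⇒ V=42.7912 exercise | (k=4,j=1): S=102.7980, (K−S)⁺=21.5320, hold=23.8759 ⇒ V=23.8759 continue | (k=4,j=2): S=129.6000, (K−S)⁺=0.0000, hold=8.8402 ⇒ V=8.8402 continue | (k=4,j=3): S=163.3899, (K−S)⁺=0.0000, hold=1.5441 ⇒ V=1.5441 continue | (k=4,j=4): S=205.9897, (K−S)⁺=0.0000, hold=0.0000 ⇒ V=0.0000 continue  boundary S*=81.5388
step 3: (k=3,j=0): S=91.5534, (K−S)⁺=32.7766, hold=33.6078 ⇒ V=33.6078 continue | (k=3,j=1): S=115.4237, (K−S)⁺=8.9063, hold=16.6000 ⇒ V=16.6000 continue | (k=3,j=2): S=145.5175, (K−S)⁺=0.0000, hold=5.3161 ⇒ V=5.3161 continue | (k=3,j=3): S=183.4574, (K−S)⁺=0.0000, hold=0.7991 ⇒ V=0.7991 continue  boundary S*=-
step 2: (k=2,j=0): S=102.7980, (K−S)⁺=21.5320, hold=25.3620 ⇒ V=25.3620 continue | (k=2,j=1): S=129.6000, (K−S)⁺=0.0000, hold=11.1428 ⇒ V=11.1428 continue | (k=2,j=2): S=163.3899, (K−S)⁺=0.0000, hold=3.1347 ⇒ V=3.1347 continue  boundary S*=-
step 1: (k=1,j=0): S=115.4237, (K−S)⁺=8.9063, hold=18.4746 ⇒ V=18.4746 continue | (k=1,j=1): S=145.5175, (K−S)⁺=0.0000, hold=7.2713 ⇒ V=7.2713 continue  boundary S*=-
step 0: (k=0,j=0): S=129.6000, (K−S)⁺=0.0000, hold=13.0517 ⇒ V=13.0517 continue  boundary S*=-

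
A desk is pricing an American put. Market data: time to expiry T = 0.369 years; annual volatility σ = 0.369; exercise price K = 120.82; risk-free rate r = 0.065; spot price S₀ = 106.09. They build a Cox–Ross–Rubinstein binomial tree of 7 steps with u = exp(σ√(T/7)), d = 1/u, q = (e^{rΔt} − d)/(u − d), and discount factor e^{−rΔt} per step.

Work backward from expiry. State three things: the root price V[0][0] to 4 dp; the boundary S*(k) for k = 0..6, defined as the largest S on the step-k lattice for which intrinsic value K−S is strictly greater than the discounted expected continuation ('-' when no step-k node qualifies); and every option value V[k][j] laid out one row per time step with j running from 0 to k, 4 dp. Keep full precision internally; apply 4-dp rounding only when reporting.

params: Δt=0.05271 u=1.08841 d=0.91877 q=0.49906 e^(-rΔt)=0.99658
t_7 payoffs: 62.1903 51.3647 38.5402 23.3478 5.3502 0.0000 0.0000 0.0000
t_6: node(6,0) S=63.8134 payoff=57.0066 vs cont=56.5934 → 57.0066 [stop]  node(6,1) S=75.5961 payoff=45.2239 vs cont=44.8107 → 45.2239 [stop]  node(6,2) S=89.5544 payoff=31.2656 vs cont=30.8524 → 31.2656 [stop]  node(6,3) S=106.0900 payoff=14.7300 vs cont=14.3167 → 14.7300 [stop]  node(6,4) S=125.6788 payoff=0.0000 vs cont=2.6710 → 2.6710 [wait]  node(6,5) S=148.8846 payoff=0.0000 vs cont=0.0000 → 0.0000 [wait]  node(6,6) S=176.3751 payoff=0.0000 vs cont=0.0000 → 0.0000 [wait]  ⇒ S*(6)=106.0900
t_5: node(5,0) S=69.4553 payoff=51.3647 vs cont=50.9514 → 51.3647 [stop]  node(5,1) S=82.2798 payoff=38.5402 vs cont=38.1270 → 38.5402 [stop]  node(5,2) S=97.4722 payoff=23.3478 vs cont=22.9346 → 23.3478 [stop]  node(5,3) S=115.4698 payoff=5.3502 vs cont=8.6820 → 8.6820 [wait]  node(5,4) S=136.7905 payoff=0.0000 vs cont=1.3334 → 1.3334 [wait]  node(5,5) S=162.0479 payoff=0.0000 vs cont=0.0000 → 0.0000 [wait]  ⇒ S*(5)=97.4722
t_4: node(4,0) S=75.5961 payoff=45.2239 vs cont=44.8107 → 45.2239 [stop]  node(4,1) S=89.5544 payoff=31.2656 vs cont=30.8524 → 31.2656 [stop]  node(4,2) S=106.0900 payoff=14.7300 vs cont=15.9738 → 15.9738 [wait]  node(4,3) S=125.6788 payoff=0.0000 vs cont=4.9974 → 4.9974 [wait]  node(4,4) S=148.8846 payoff=0.0000 vs cont=0.6657 → 0.6657 [wait]  ⇒ S*(4)=89.5544
t_3: node(3,0) S=82.2798 payoff=38.5402 vs cont=38.1270 → 38.5402 [stop]  node(3,1) S=97.4722 payoff=23.3478 vs cont=23.5532 → 23.5532 [wait]  node(3,2) S=115.4698 payoff=5.3502 vs cont=10.4600 → 10.4600 [wait]  node(3,3) S=136.7905 payoff=0.0000 vs cont=2.8259 → 2.8259 [wait]  ⇒ S*(3)=82.2798
t_2: node(2,0) S=89.5544 payoff=31.2656 vs cont=30.9545 → 31.2656 [stop]  node(2,1) S=106.0900 payoff=14.7300 vs cont=16.9606 → 16.9606 [wait]  node(2,2) S=125.6788 payoff=0.0000 vs cont=6.6273 → 6.6273 [wait]  ⇒ S*(2)=89.5544
t_1: node(1,0) S=97.4722 payoff=23.3478 vs cont=24.0440 → 24.0440 [wait]  node(1,1) S=115.4698 payoff=5.3502 vs cont=11.7632 → 11.7632 [wait]  ⇒ S*(1)=-
t_0: node(0,0) S=106.0900 payoff=14.7300 vs cont=17.8538 → 17.8538 [wait]  ⇒ S*(0)=-

price = 17.8538
boundary = - - 89.5544 82.2798 89.5544 97.4722 106.0900
tree:
17.8538
24.0440 11.7632
31.2656 16.9606 6.6273
38.5402 23.5532 10.4600 2.8259
45.2239 31.2656 15.9738 4.9974 0.6657
51.3647 38.5402 23.3478 8.6820 1.3334 0.0000
57.0066 45.2239 31.2656 14.7300 2.6710 0.0000 0.0000
62.1903 51.3647 38.5402 23.3478 5.3502 0.0000 0.0000 0.0000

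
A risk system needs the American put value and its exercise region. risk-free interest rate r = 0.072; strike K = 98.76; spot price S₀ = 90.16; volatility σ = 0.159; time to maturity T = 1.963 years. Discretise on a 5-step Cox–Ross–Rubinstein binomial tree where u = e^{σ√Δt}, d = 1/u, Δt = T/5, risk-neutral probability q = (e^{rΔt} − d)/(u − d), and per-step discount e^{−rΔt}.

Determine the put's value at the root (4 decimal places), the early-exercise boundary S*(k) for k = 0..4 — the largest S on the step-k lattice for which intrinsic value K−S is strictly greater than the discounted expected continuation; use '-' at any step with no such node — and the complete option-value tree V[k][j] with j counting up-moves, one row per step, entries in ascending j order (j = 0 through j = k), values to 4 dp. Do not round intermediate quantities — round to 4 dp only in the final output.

params: Δt=0.39260 u=1.10476 d=0.90518 q=0.61877 e^(-rΔt)=0.97213
t_5 payoffs: 43.9728 31.8928 17.1493 0.0000 0.0000 0.0000
t_4: node(4,0) S=60.5266 payoff=38.2334 vs cont=35.4809 → 38.2334 [stop]  node(4,1) S=73.8720 payoff=24.8880 vs cont=22.1354 → 24.8880 [stop]  node(4,2) S=90.1600 payoff=8.6000 vs cont=6.3557 → 8.6000 [stop]  node(4,3) S=110.0393 payoff=0.0000 vs cont=0.0000 → 0.0000 [wait]  node(4,4) S=134.3018 payoff=0.0000 vs cont=0.0000 → 0.0000 [wait]  ⇒ S*(4)=90.1600
t_3: node(3,0) S=66.8672 payoff=31.8928 vs cont=29.1402 → 31.8928 [stop]  node(3,1) S=81.6107 payoff=17.1493 vs cont=14.3968 → 17.1493 [stop]  node(3,2) S=99.6049 payoff=0.0000 vs cont=3.1872 → 3.1872 [wait]  node(3,3) S=121.5668 payoff=0.0000 vs cont=0.0000 → 0.0000 [wait]  ⇒ S*(3)=81.6107
t_2: node(2,0) S=73.8720 payoff=24.8880 vs cont=22.1354 → 24.8880 [stop]  node(2,1) S=90.1600 payoff=8.6000 vs cont=8.2729 → 8.6000 [stop]  node(2,2) S=110.0393 payoff=0.0000 vs cont=1.1812 → 1.1812 [wait]  ⇒ S*(2)=90.1600
t_1: node(1,0) S=81.6107 payoff=17.1493 vs cont=14.3968 → 17.1493 [stop]  node(1,1) S=99.6049 payoff=0.0000 vs cont=3.8977 → 3.8977 [wait]  ⇒ S*(1)=81.6107
t_0: node(0,0) S=90.1600 payoff=8.6000 vs cont=8.7002 → 8.7002 [wait]  ⇒ S*(0)=-

price = 8.7002
boundary = - 81.6107 90.1600 81.6107 90.1600
tree:
8.7002
17.1493 3.8977
24.8880 8.6000 1.1812
31.8928 17.1493 3.1872 0.0000
38.2334 24.8880 8.6000 0.0000 0.0000
43.9728 31.8928 17.1493 0.0000 0.0000 0.0000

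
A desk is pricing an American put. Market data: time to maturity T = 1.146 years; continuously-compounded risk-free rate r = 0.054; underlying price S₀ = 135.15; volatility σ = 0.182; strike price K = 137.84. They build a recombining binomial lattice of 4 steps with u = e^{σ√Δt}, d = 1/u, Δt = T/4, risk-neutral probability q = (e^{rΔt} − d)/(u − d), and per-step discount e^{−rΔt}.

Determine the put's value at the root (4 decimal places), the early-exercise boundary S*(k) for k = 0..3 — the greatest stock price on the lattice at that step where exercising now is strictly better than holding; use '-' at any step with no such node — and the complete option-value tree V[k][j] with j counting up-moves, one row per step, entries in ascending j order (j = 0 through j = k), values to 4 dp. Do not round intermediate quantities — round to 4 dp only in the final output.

price = 8.7515
boundary = - - 111.2246 122.6051
tree:
8.7515
15.6466 3.4812
26.6154 7.3110 0.5152
36.9395 15.2349 1.1772 0.0000
46.3053 26.6154 2.6900 0.0000 0.0000

params: Δt=0.28650 u=1.10232 d=0.90718 q=0.55556 e^(-rΔt)=0.98465
t_4 payoffs: 46.3053 26.6154 2.6900 0.0000 0.0000
t_3: node(3,0) S=100.9005 payoff=36.9395 vs cont=34.8234 → 36.9395 [stop]  node(3,1) S=122.6051 payoff=15.2349 vs cont=13.1188 → 15.2349 [stop]  node(3,2) S=148.9785 payoff=0.0000 vs cont=1.1772 → 1.1772 [wait]  node(3,3) S=181.0251 payoff=0.0000 vs cont=0.0000 → 0.0000 [wait]  ⇒ S*(3)=122.6051
t_2: node(2,0) S=111.2246 payoff=26.6154 vs cont=24.4993 → 26.6154 [stop]  node(2,1) S=135.1500 payoff=2.6900 vs cont=7.3110 → 7.3110 [wait]  node(2,2) S=164.2219 payoff=0.0000 vs cont=0.5152 → 0.5152 [wait]  ⇒ S*(2)=111.2246
t_1: node(1,0) S=122.6051 payoff=15.2349 vs cont=15.6466 → 15.6466 [wait]  node(1,1) S=148.9785 payoff=0.0000 vs cont=3.4812 → 3.4812 [wait]  ⇒ S*(1)=-
t_0: node(0,0) S=135.1500 payoff=2.6900 vs cont=8.7515 → 8.7515 [wait]  ⇒ S*(0)=-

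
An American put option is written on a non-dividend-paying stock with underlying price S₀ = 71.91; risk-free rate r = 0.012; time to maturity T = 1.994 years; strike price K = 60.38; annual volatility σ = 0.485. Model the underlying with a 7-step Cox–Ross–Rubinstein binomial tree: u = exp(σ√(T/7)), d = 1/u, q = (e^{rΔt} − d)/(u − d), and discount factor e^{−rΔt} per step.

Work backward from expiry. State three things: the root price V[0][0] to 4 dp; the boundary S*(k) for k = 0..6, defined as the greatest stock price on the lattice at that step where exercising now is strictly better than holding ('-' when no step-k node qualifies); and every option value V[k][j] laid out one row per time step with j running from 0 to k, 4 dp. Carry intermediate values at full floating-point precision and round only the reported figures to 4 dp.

price = 11.9714
boundary = - - - - 25.5337 33.0775 42.8501
tree:
11.9714
16.4125 6.4618
21.8765 9.6468 2.4940
28.1841 14.0889 4.1177 0.4651
34.8463 19.9979 6.7439 0.8367 0.0000
40.6696 27.3025 10.9381 1.5050 0.0000 0.0000
45.1649 34.8463 17.5299 2.7073 0.0000 0.0000 0.0000
48.6349 40.6696 27.3025 4.8701 0.0000 0.0000 0.0000 0.0000

Δt=0.28486  u=1.29544  d=0.77194  q=0.44219  discount=0.99659
step 7 (expiry): payoffs max(K−S,0) = 48.6349 40.6696 27.3025 4.8701 0.0000 0.0000 0.0000 0.0000
step 6: (k=6,j=0): S=15.2151, (K−S)⁺=45.1649, hold=44.9588 ⇒ V=45.1649 exercise | (k=6,j=1): S=25.5337, (K−S)⁺=34.8463, hold=34.6403 ⇒ V=34.8463 exercise | (k=6,j=2): S=42.8501, (K−S)⁺=17.5299, hold=17.3239 ⇒ V=17.5299 exercise | (k=6,j=3): S=71.9100, (K−S)⁺=0.0000, hold=2.7073 ⇒ V=2.7073 continue | (k=6,j=4): S=120.6778, (K−S)⁺=0.0000, hold=0.0000 ⇒ V=0.0000 continue | (k=6,j=5): S=202.5187, (K−S)⁺=0.0000, hold=0.0000 ⇒ V=0.0000 continue | (k=6,j=6): S=339.8624, (K−S)⁺=0.0000, hold=0.0000 ⇒ V=0.0000 continue  boundary S*=42.8501
step 5: (k=5,j=0): S=19.7104, (K−S)⁺=40.6696, hold=40.4636 ⇒ V=40.6696 exercise | (k=5,j=1): S=33.0775, (K−S)⁺=27.3025, hold=27.0965 ⇒ V=27.3025 exercise | (k=5,j=2): S=55.5099, (K−S)⁺=4.8701, hold=10.9381 ⇒ V=10.9381 continue | (k=5,j=3): S=93.1554, (K−S)⁺=0.0000, hold=1.5050 ⇒ V=1.5050 continue | (k=5,j=4): S=156.3314, (K−S)⁺=0.0000, hold=0.0000 ⇒ V=0.0000 continue | (k=5,j=5): S=262.3519, (K−S)⁺=0.0000, hold=0.0000 ⇒ V=0.0000 continue  boundary S*=33.0775
step 4: (k=4,j=0): S=25.5337, (K−S)⁺=34.8463, hold=34.6403 ⇒ V=34.8463 exercise | (k=4,j=1): S=42.8501, (K−S)⁺=17.5299, hold=19.9979 ⇒ V=19.9979 continue | (k=4,j=2): S=71.9100, (K−S)⁺=0.0000, hold=6.7439 ⇒ V=6.7439 continue | (k=4,j=3): S=120.6778, (K−S)⁺=0.0000, hold=0.8367 ⇒ V=0.8367 continue | (k=4,j=4): S=202.5187, (K−S)⁺=0.0000, hold=0.0000 ⇒ V=0.0000 continue  boundary S*=25.5337
step 3: (k=3,j=0): S=33.0775, (K−S)⁺=27.3025, hold=28.1841 ⇒ V=28.1841 continue | (k=3,j=1): S=55.5099, (K−S)⁺=4.8701, hold=14.0889 ⇒ V=14.0889 continue | (k=3,j=2): S=93.1554, (K−S)⁺=0.0000, hold=4.1177 ⇒ V=4.1177 continue | (k=3,j=3): S=156.3314, (K−S)⁺=0.0000, hold=0.4651 ⇒ V=0.4651 continue  boundary S*=-
step 2: (k=2,j=0): S=42.8501, (K−S)⁺=17.5299, hold=21.8765 ⇒ V=21.8765 continue | (k=2,j=1): S=71.9100, (K−S)⁺=0.0000, hold=9.6468 ⇒ V=9.6468 continue | (k=2,j=2): S=120.6778, (K−S)⁺=0.0000, hold=2.4940 ⇒ V=2.4940 continue  boundary S*=-
step 1: (k=1,j=0): S=55.5099, (K−S)⁺=4.8701, hold=16.4125 ⇒ V=16.4125 continue | (k=1,j=1): S=93.1554, (K−S)⁺=0.0000, hold=6.4618 ⇒ V=6.4618 continue  boundary S*=-
step 0: (k=0,j=0): S=71.9100, (K−S)⁺=0.0000, hold=11.9714 ⇒ V=11.9714 continue  boundary S*=-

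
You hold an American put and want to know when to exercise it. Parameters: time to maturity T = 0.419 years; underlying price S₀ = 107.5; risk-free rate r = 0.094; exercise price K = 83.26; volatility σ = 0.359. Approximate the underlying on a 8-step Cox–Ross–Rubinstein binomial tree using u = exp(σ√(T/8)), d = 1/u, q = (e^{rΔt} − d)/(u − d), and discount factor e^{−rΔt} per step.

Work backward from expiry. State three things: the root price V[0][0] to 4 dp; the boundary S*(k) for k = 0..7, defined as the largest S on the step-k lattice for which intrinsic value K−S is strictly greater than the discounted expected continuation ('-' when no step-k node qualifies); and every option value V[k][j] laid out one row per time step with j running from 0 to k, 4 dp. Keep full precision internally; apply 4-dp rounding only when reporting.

price = 1.1592
boundary = - - - - - - 65.6630 71.2856
tree:
1.1592
1.9558 0.4035
3.2339 0.7441 0.0794
5.2173 1.3555 0.1627 0.0000
8.1639 2.4309 0.3332 0.0000 0.0000
12.2891 4.2711 0.6827 0.0000 0.0000 0.0000
17.5970 7.2976 1.3986 0.0000 0.0000 0.0000 0.0000
22.7762 11.9744 2.8654 0.0000 0.0000 0.0000 0.0000 0.0000
27.5468 17.5970 5.8703 0.0000 0.0000 0.0000 0.0000 0.0000 0.0000

params: Δt=0.05237 u=1.08563 d=0.92113 q=0.50947 e^(-rΔt)=0.99509
t_8 payoffs: 27.5468 17.5970 5.8703 0.0000 0.0000 0.0000 0.0000 0.0000 0.0000
t_7: node(7,0) S=60.4838 payoff=22.7762 vs cont=22.3673 → 22.7762 [stop]  node(7,1) S=71.2856 payoff=11.9744 vs cont=11.5655 → 11.9744 [stop]  node(7,2) S=84.0165 payoff=0.0000 vs cont=2.8654 → 2.8654 [wait]  node(7,3) S=99.0210 payoff=0.0000 vs cont=0.0000 → 0.0000 [wait]  node(7,4) S=116.7051 payoff=0.0000 vs cont=0.0000 → 0.0000 [wait]  node(7,5) S=137.5474 payoff=0.0000 vs cont=0.0000 → 0.0000 [wait]  node(7,6) S=162.1119 payoff=0.0000 vs cont=0.0000 → 0.0000 [wait]  node(7,7) S=191.0635 payoff=0.0000 vs cont=0.0000 → 0.0000 [wait]  ⇒ S*(7)=71.2856
t_6: node(6,0) S=65.6630 payoff=17.5970 vs cont=17.1881 → 17.5970 [stop]  node(6,1) S=77.3897 payoff=5.8703 vs cont=7.2976 → 7.2976 [wait]  node(6,2) S=91.2107 payoff=0.0000 vs cont=1.3986 → 1.3986 [wait]  node(6,3) S=107.5000 payoff=0.0000 vs cont=0.0000 → 0.0000 [wait]  node(6,4) S=126.6984 payoff=0.0000 vs cont=0.0000 → 0.0000 [wait]  node(6,5) S=149.3254 payoff=0.0000 vs cont=0.0000 → 0.0000 [wait]  node(6,6) S=175.9934 payoff=0.0000 vs cont=0.0000 → 0.0000 [wait]  ⇒ S*(6)=65.6630
t_5: node(5,0) S=71.2856 payoff=11.9744 vs cont=12.2891 → 12.2891 [wait]  node(5,1) S=84.0165 payoff=0.0000 vs cont=4.2711 → 4.2711 [wait]  node(5,2) S=99.0210 payoff=0.0000 vs cont=0.6827 → 0.6827 [wait]  node(5,3) S=116.7051 payoff=0.0000 vs cont=0.0000 → 0.0000 [wait]  node(5,4) S=137.5474 payoff=0.0000 vs cont=0.0000 → 0.0000 [wait]  node(5,5) S=162.1119 payoff=0.0000 vs cont=0.0000 → 0.0000 [wait]  ⇒ S*(5)=-
t_4: node(4,0) S=77.3897 payoff=5.8703 vs cont=8.1639 → 8.1639 [wait]  node(4,1) S=91.2107 payoff=0.0000 vs cont=2.4309 → 2.4309 [wait]  node(4,2) S=107.5000 payoff=0.0000 vs cont=0.3332 → 0.3332 [wait]  node(4,3) S=126.6984 payoff=0.0000 vs cont=0.0000 → 0.0000 [wait]  node(4,4) S=149.3254 payoff=0.0000 vs cont=0.0000 → 0.0000 [wait]  ⇒ S*(4)=-
t_3: node(3,0) S=84.0165 payoff=0.0000 vs cont=5.2173 → 5.2173 [wait]  node(3,1) S=99.0210 payoff=0.0000 vs cont=1.3555 → 1.3555 [wait]  node(3,2) S=116.7051 payoff=0.0000 vs cont=0.1627 → 0.1627 [wait]  node(3,3) S=137.5474 payoff=0.0000 vs cont=0.0000 → 0.0000 [wait]  ⇒ S*(3)=-
t_2: node(2,0) S=91.2107 payoff=0.0000 vs cont=3.2339 → 3.2339 [wait]  node(2,1) S=107.5000 payoff=0.0000 vs cont=0.7441 → 0.7441 [wait]  node(2,2) S=126.6984 payoff=0.0000 vs cont=0.0794 → 0.0794 [wait]  ⇒ S*(2)=-
t_1: node(1,0) S=99.0210 payoff=0.0000 vs cont=1.9558 → 1.9558 [wait]  node(1,1) S=116.7051 payoff=0.0000 vs cont=0.4035 → 0.4035 [wait]  ⇒ S*(1)=-
t_0: node(0,0) S=107.5000 payoff=0.0000 vs cont=1.1592 → 1.1592 [wait]  ⇒ S*(0)=-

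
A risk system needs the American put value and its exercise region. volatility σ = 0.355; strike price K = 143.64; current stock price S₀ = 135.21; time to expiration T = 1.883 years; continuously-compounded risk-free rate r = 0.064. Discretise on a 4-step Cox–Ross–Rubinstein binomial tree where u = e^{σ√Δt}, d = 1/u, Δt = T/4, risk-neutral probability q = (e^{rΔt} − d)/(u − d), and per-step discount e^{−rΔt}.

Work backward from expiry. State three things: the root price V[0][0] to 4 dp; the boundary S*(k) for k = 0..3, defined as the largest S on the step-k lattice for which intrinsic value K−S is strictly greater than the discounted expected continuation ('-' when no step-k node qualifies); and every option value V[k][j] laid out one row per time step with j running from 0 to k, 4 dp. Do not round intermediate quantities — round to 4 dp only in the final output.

price = 24.1421
boundary = - - 83.0705 105.9809
tree:
24.1421
39.1230 10.7276
60.5695 20.1973 1.9718
78.5273 37.6591 4.0770 0.0000
92.6031 60.5695 8.4300 0.0000 0.0000

Δt=0.47075, u=1.27580, d=0.78382, q=0.50158, disc=e^(-rΔt)=0.97032
k=4 terminal: V=max(K-S,0) → 92.6031 60.5695 8.4300 0.0000 0.0000
k=3: j=0 S=65.1127 intr=78.5273 cont=74.2643 V=78.5273[EX]; j=1 S=105.9809 intr=37.6591 cont=33.3960 V=37.6591[EX]; j=2 S=172.5003 intr=0.0000 cont=4.0770 V=4.0770[hold]; j=3 S=280.7708 intr=0.0000 cont=0.0000 V=0.0000[hold]  S*(3)=105.9809
k=2: j=0 S=83.0705 intr=60.5695 cont=56.3065 V=60.5695[EX]; j=1 S=135.2100 intr=8.4300 cont=20.1973 V=20.1973[hold]; j=2 S=220.0751 intr=0.0000 cont=1.9718 V=1.9718[hold]  S*(2)=83.0705
k=1: j=0 S=105.9809 intr=37.6591 cont=39.1230 V=39.1230[hold]; j=1 S=172.5003 intr=0.0000 cont=10.7276 V=10.7276[hold]  S*(1)=-
k=0: j=0 S=135.2100 intr=8.4300 cont=24.1421 V=24.1421[hold]  S*(0)=-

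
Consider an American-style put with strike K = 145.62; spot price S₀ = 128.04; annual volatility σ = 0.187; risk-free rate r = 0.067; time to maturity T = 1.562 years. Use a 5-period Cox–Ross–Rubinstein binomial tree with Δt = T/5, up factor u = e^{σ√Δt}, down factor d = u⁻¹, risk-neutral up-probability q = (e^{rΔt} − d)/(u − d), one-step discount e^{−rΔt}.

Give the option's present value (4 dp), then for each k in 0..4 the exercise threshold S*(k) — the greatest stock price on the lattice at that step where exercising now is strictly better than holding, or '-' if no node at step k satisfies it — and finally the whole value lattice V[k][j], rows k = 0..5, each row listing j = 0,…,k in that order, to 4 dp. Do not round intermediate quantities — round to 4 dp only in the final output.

params: Δt=0.31240 u=1.11018 d=0.90076 q=0.57489 e^(-rΔt)=0.97929
t_5 payoffs: 69.6950 52.0430 30.2870 3.4729 0.0000 0.0000
t_4: node(4,0) S=84.2901 payoff=61.3299 vs cont=58.3136 → 61.3299 [stop]  node(4,1) S=103.8870 payoff=41.7330 vs cont=38.7167 → 41.7330 [stop]  node(4,2) S=128.0400 payoff=17.5800 vs cont=14.5637 → 17.5800 [stop]  node(4,3) S=157.8084 payoff=0.0000 vs cont=1.4458 → 1.4458 [wait]  node(4,4) S=194.4977 payoff=0.0000 vs cont=0.0000 → 0.0000 [wait]  ⇒ S*(4)=128.0400
t_3: node(3,0) S=93.5770 payoff=52.0430 vs cont=49.0268 → 52.0430 [stop]  node(3,1) S=115.3330 payoff=30.2870 vs cont=27.2708 → 30.2870 [stop]  node(3,2) S=142.1471 payoff=3.4729 vs cont=8.1325 → 8.1325 [wait]  node(3,3) S=175.1953 payoff=0.0000 vs cont=0.6019 → 0.6019 [wait]  ⇒ S*(3)=115.3330
t_2: node(2,0) S=103.8870 payoff=41.7330 vs cont=38.7167 → 41.7330 [stop]  node(2,1) S=128.0400 payoff=17.5800 vs cont=17.1870 → 17.5800 [stop]  node(2,2) S=157.8084 payoff=0.0000 vs cont=3.7244 → 3.7244 [wait]  ⇒ S*(2)=128.0400
t_1: node(1,0) S=115.3330 payoff=30.2870 vs cont=27.2708 → 30.2870 [stop]  node(1,1) S=142.1471 payoff=3.4729 vs cont=9.4154 → 9.4154 [wait]  ⇒ S*(1)=115.3330
t_0: node(0,0) S=128.0400 payoff=17.5800 vs cont=17.9092 → 17.9092 [wait]  ⇒ S*(0)=-

price = 17.9092
boundary = - 115.3330 128.0400 115.3330 128.0400
tree:
17.9092
30.2870 9.4154
41.7330 17.5800 3.7244
52.0430 30.2870 8.1325 0.6019
61.3299 41.7330 17.5800 1.4458 0.0000
69.6950 52.0430 30.2870 3.4729 0.0000 0.0000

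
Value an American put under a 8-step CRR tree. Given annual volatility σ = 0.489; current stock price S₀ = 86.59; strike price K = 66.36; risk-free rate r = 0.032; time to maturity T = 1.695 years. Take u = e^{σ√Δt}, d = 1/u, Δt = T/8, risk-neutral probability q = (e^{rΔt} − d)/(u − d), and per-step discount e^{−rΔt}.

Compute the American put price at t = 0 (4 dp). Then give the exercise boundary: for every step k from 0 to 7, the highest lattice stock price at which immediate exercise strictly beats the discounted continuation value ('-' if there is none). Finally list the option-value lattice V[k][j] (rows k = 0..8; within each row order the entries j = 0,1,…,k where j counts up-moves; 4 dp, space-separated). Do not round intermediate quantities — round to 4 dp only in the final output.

Δt=0.21188  u=1.25243  d=0.79845  q=0.45895  discount=0.99324
step 8 (expiry): payoffs max(K−S,0) = 52.0566 43.9240 31.1673 11.1573 0.0000 0.0000 0.0000 0.0000 0.0000
step 7: (k=7,j=0): S=17.9140, (K−S)⁺=48.4460, hold=47.9976 ⇒ V=48.4460 exercise | (k=7,j=1): S=28.0996, (K−S)⁺=38.2604, hold=37.8120 ⇒ V=38.2604 exercise | (k=7,j=2): S=44.0765, (K−S)⁺=22.2835, hold=21.8351 ⇒ V=22.2835 exercise | (k=7,j=3): S=69.1376, (K−S)⁺=0.0000, hold=5.9959 ⇒ V=5.9959 continue | (k=7,j=4): S=108.4480, (K−S)⁺=0.0000, hold=0.0000 ⇒ V=0.0000 continue | (k=7,j=5): S=170.1096, (K−S)⁺=0.0000, hold=0.0000 ⇒ V=0.0000 continue | (k=7,j=6): S=266.8309, (K−S)⁺=0.0000, hold=0.0000 ⇒ V=0.0000 continue | (k=7,j=7): S=418.5462, (K−S)⁺=0.0000, hold=0.0000 ⇒ V=0.0000 continue  boundary S*=44.0765
step 6: (k=6,j=0): S=22.4360, (K−S)⁺=43.9240, hold=43.4756 ⇒ V=43.9240 exercise | (k=6,j=1): S=35.1927, (K−S)⁺=31.1673, hold=30.7189 ⇒ V=31.1673 exercise | (k=6,j=2): S=55.2027, (K−S)⁺=11.1573, hold=14.7082 ⇒ V=14.7082 continue | (k=6,j=3): S=86.5900, (K−S)⁺=0.0000, hold=3.2221 ⇒ V=3.2221 continue | (k=6,j=4): S=135.8235, (K−S)⁺=0.0000, hold=0.0000 ⇒ V=0.0000 continue | (k=6,j=5): S=213.0504, (K−S)⁺=0.0000, hold=0.0000 ⇒ V=0.0000 continue | (k=6,j=6): S=334.1871, (K−S)⁺=0.0000, hold=0.0000 ⇒ V=0.0000 continue  boundary S*=35.1927
step 5: (k=5,j=0): S=28.0996, (K−S)⁺=38.2604, hold=37.8120 ⇒ V=38.2604 exercise | (k=5,j=1): S=44.0765, (K−S)⁺=22.2835, hold=23.4538 ⇒ V=23.4538 continue | (k=5,j=2): S=69.1376, (K−S)⁺=0.0000, hold=9.3729 ⇒ V=9.3729 continue | (k=5,j=3): S=108.4480, (K−S)⁺=0.0000, hold=1.7316 ⇒ V=1.7316 continue | (k=5,j=4): S=170.1096, (K−S)⁺=0.0000, hold=0.0000 ⇒ V=0.0000 continue | (k=5,j=5): S=266.8309, (K−S)⁺=0.0000, hold=0.0000 ⇒ V=0.0000 continue  boundary S*=28.0996
step 4: (k=4,j=0): S=35.1927, (K−S)⁺=31.1673, hold=31.2523 ⇒ V=31.2523 continue | (k=4,j=1): S=55.2027, (K−S)⁺=11.1573, hold=16.8766 ⇒ V=16.8766 continue | (k=4,j=2): S=86.5900, (K−S)⁺=0.0000, hold=5.8263 ⇒ V=5.8263 continue | (k=4,j=3): S=135.8235, (K−S)⁺=0.0000, hold=0.9305 ⇒ V=0.9305 continue | (k=4,j=4): S=213.0504, (K−S)⁺=0.0000, hold=0.0000 ⇒ V=0.0000 continue  boundary S*=-
step 3: (k=3,j=0): S=44.0765, (K−S)⁺=22.2835, hold=24.4880 ⇒ V=24.4880 continue | (k=3,j=1): S=69.1376, (K−S)⁺=0.0000, hold=11.7253 ⇒ V=11.7253 continue | (k=3,j=2): S=108.4480, (K−S)⁺=0.0000, hold=3.5552 ⇒ V=3.5552 continue | (k=3,j=3): S=170.1096, (K−S)⁺=0.0000, hold=0.5001 ⇒ V=0.5001 continue  boundary S*=-
step 2: (k=2,j=0): S=55.2027, (K−S)⁺=11.1573, hold=18.5047 ⇒ V=18.5047 continue | (k=2,j=1): S=86.5900, (K−S)⁺=0.0000, hold=7.9217 ⇒ V=7.9217 continue | (k=2,j=2): S=135.8235, (K−S)⁺=0.0000, hold=2.1385 ⇒ V=2.1385 continue  boundary S*=-
step 1: (k=1,j=0): S=69.1376, (K−S)⁺=0.0000, hold=13.5554 ⇒ V=13.5554 continue | (k=1,j=1): S=108.4480, (K−S)⁺=0.0000, hold=5.2319 ⇒ V=5.2319 continue  boundary S*=-
step 0: (k=0,j=0): S=86.5900, (K−S)⁺=0.0000, hold=9.6696 ⇒ V=9.6696 continue  boundary S*=-

price = 9.6696
boundary = - - - - - 28.0996 35.1927 44.0765
tree:
9.6696
13.5554 5.2319
18.5047 7.9217 2.1385
24.4880 11.7253 3.5552 0.5001
31.2523 16.8766 5.8263 0.9305 0.0000
38.2604 23.4538 9.3729 1.7316 0.0000 0.0000
43.9240 31.1673 14.7082 3.2221 0.0000 0.0000 0.0000
48.4460 38.2604 22.2835 5.9959 0.0000 0.0000 0.0000 0.0000
52.0566 43.9240 31.1673 11.1573 0.0000 0.0000 0.0000 0.0000 0.0000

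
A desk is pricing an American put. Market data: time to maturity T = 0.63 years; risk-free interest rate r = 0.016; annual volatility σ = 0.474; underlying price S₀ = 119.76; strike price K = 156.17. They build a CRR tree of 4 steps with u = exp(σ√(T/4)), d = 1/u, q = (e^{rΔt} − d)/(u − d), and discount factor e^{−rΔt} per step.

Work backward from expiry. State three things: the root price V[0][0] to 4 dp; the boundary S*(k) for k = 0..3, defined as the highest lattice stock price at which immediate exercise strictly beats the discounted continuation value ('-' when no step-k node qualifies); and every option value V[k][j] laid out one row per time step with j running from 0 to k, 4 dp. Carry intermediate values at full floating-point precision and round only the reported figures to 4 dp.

params: Δt=0.15750 u=1.20697 d=0.82852 q=0.45978 e^(-rΔt)=0.99748
t_4 payoffs: 99.7379 73.9611 36.4100 0.0000 0.0000
t_3: node(3,0) S=68.1118 payoff=88.0582 vs cont=87.6651 → 88.0582 [stop]  node(3,1) S=99.2237 payoff=56.9463 vs cont=56.5533 → 56.9463 [stop]  node(3,2) S=144.5467 payoff=11.6233 vs cont=19.6200 → 19.6200 [wait]  node(3,3) S=210.5722 payoff=0.0000 vs cont=0.0000 → 0.0000 [wait]  ⇒ S*(3)=99.2237
t_2: node(2,0) S=82.2089 payoff=73.9611 vs cont=73.5680 → 73.9611 [stop]  node(2,1) S=119.7600 payoff=36.4100 vs cont=39.6844 → 39.6844 [wait]  node(2,2) S=174.4635 payoff=0.0000 vs cont=10.5725 → 10.5725 [wait]  ⇒ S*(2)=82.2089
t_1: node(1,0) S=99.2237 payoff=56.9463 vs cont=58.0550 → 58.0550 [wait]  node(1,1) S=144.5467 payoff=11.6233 vs cont=26.2332 → 26.2332 [wait]  ⇒ S*(1)=-
t_0: node(0,0) S=119.7600 payoff=36.4100 vs cont=43.3148 → 43.3148 [wait]  ⇒ S*(0)=-

price = 43.3148
boundary = - - 82.2089 99.2237
tree:
43.3148
58.0550 26.2332
73.9611 39.6844 10.5725
88.0582 56.9463 19.6200 0.0000
99.7379 73.9611 36.4100 0.0000 0.0000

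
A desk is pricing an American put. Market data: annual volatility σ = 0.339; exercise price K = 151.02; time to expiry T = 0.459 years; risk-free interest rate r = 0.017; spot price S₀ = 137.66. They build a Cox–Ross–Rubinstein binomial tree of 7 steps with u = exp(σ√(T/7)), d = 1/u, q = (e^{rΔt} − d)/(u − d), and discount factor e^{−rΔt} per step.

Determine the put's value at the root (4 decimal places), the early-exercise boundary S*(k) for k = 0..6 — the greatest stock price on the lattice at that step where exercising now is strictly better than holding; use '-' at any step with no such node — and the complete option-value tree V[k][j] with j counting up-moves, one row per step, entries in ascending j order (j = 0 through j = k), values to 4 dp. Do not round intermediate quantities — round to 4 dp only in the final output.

params: Δt=0.06557 u=1.09069 d=0.91685 q=0.48473 e^(-rΔt)=0.99889
t_7 payoffs: 76.0465 61.8317 44.9219 24.8059 0.8761 0.0000 0.0000 0.0000
t_6: node(6,0) S=81.7726 payoff=69.2474 vs cont=69.0792 → 69.2474 [stop]  node(6,1) S=97.2765 payoff=53.7435 vs cont=53.5753 → 53.7435 [stop]  node(6,2) S=115.7198 payoff=35.3002 vs cont=35.1319 → 35.3002 [stop]  node(6,3) S=137.6600 payoff=13.3600 vs cont=13.1917 → 13.3600 [stop]  node(6,4) S=163.7600 payoff=0.0000 vs cont=0.4509 → 0.4509 [wait]  node(6,5) S=194.8084 payoff=0.0000 vs cont=0.0000 → 0.0000 [wait]  node(6,6) S=231.7436 payoff=0.0000 vs cont=0.0000 → 0.0000 [wait]  ⇒ S*(6)=137.6600
t_5: node(5,0) S=89.1883 payoff=61.8317 vs cont=61.6635 → 61.8317 [stop]  node(5,1) S=106.0981 payoff=44.9219 vs cont=44.7536 → 44.9219 [stop]  node(5,2) S=126.2141 payoff=24.8059 vs cont=24.6377 → 24.8059 [stop]  node(5,3) S=150.1439 payoff=0.8761 vs cont=7.0947 → 7.0947 [wait]  node(5,4) S=178.6108 payoff=0.0000 vs cont=0.2321 → 0.2321 [wait]  node(5,5) S=212.4750 payoff=0.0000 vs cont=0.0000 → 0.0000 [wait]  ⇒ S*(5)=126.2141
t_4: node(4,0) S=97.2765 payoff=53.7435 vs cont=53.5753 → 53.7435 [stop]  node(4,1) S=115.7198 payoff=35.3002 vs cont=35.1319 → 35.3002 [stop]  node(4,2) S=137.6600 payoff=13.3600 vs cont=16.2027 → 16.2027 [wait]  node(4,3) S=163.7600 payoff=0.0000 vs cont=3.7640 → 3.7640 [wait]  node(4,4) S=194.8084 payoff=0.0000 vs cont=0.1195 → 0.1195 [wait]  ⇒ S*(4)=115.7198
t_3: node(3,0) S=106.0981 payoff=44.9219 vs cont=44.7536 → 44.9219 [stop]  node(3,1) S=126.2141 payoff=24.8059 vs cont=26.0141 → 26.0141 [wait]  node(3,2) S=150.1439 payoff=0.8761 vs cont=10.1620 → 10.1620 [wait]  node(3,3) S=178.6108 payoff=0.0000 vs cont=1.9952 → 1.9952 [wait]  ⇒ S*(3)=106.0981
t_2: node(2,0) S=115.7198 payoff=35.3002 vs cont=35.7169 → 35.7169 [wait]  node(2,1) S=137.6600 payoff=13.3600 vs cont=18.3097 → 18.3097 [wait]  node(2,2) S=163.7600 payoff=0.0000 vs cont=6.1964 → 6.1964 [wait]  ⇒ S*(2)=-
t_1: node(1,0) S=126.2141 payoff=24.8059 vs cont=27.2488 → 27.2488 [wait]  node(1,1) S=150.1439 payoff=0.8761 vs cont=12.4242 → 12.4242 [wait]  ⇒ S*(1)=-
t_0: node(0,0) S=137.6600 payoff=13.3600 vs cont=20.0405 → 20.0405 [wait]  ⇒ S*(0)=-

price = 20.0405
boundary = - - - 106.0981 115.7198 126.2141 137.6600
tree:
20.0405
27.2488 12.4242
35.7169 18.3097 6.1964
44.9219 26.0141 10.1620 1.9952
53.7435 35.3002 16.2027 3.7640 0.1195
61.8317 44.9219 24.8059 7.0947 0.2321 0.0000
69.2474 53.7435 35.3002 13.3600 0.4509 0.0000 0.0000
76.0465 61.8317 44.9219 24.8059 0.8761 0.0000 0.0000 0.0000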